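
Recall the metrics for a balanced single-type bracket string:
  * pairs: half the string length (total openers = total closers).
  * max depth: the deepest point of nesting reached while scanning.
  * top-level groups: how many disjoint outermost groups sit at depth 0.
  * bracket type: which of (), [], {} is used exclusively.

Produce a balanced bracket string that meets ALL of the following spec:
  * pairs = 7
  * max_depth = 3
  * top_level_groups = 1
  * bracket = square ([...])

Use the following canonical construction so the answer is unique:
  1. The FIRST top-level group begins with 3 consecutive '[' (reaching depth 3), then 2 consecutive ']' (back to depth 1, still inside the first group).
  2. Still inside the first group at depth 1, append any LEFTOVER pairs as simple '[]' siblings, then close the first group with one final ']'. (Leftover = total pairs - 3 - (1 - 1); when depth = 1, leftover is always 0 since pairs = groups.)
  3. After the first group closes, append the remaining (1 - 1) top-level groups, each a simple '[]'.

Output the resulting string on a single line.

Spec: pairs=7 depth=3 groups=1
Leftover pairs = 7 - 3 - (1-1) = 4
First group: deep chain of depth 3 + 4 sibling pairs
Remaining 0 groups: simple '[]' each

Answer: [[[]][][][][]]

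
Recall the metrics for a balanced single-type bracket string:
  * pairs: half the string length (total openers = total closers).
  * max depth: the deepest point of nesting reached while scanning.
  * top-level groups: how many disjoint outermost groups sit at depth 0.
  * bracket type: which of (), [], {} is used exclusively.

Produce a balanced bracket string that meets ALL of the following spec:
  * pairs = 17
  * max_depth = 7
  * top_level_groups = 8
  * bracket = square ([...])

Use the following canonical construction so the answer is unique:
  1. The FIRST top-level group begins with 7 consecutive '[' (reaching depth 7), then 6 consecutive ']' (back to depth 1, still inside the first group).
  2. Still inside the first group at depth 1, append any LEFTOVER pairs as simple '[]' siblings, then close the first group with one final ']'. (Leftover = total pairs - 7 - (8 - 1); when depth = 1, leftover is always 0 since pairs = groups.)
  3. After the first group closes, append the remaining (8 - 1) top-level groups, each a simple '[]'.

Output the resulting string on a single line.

Answer: [[[[[[[]]]]]][][][]][][][][][][][]

Derivation:
Spec: pairs=17 depth=7 groups=8
Leftover pairs = 17 - 7 - (8-1) = 3
First group: deep chain of depth 7 + 3 sibling pairs
Remaining 7 groups: simple '[]' each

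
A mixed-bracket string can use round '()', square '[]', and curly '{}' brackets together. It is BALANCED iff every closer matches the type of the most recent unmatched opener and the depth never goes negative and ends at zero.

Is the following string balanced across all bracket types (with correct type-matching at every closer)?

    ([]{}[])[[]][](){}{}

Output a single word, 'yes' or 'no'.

pos 0: push '('; stack = (
pos 1: push '['; stack = ([
pos 2: ']' matches '['; pop; stack = (
pos 3: push '{'; stack = ({
pos 4: '}' matches '{'; pop; stack = (
pos 5: push '['; stack = ([
pos 6: ']' matches '['; pop; stack = (
pos 7: ')' matches '('; pop; stack = (empty)
pos 8: push '['; stack = [
pos 9: push '['; stack = [[
pos 10: ']' matches '['; pop; stack = [
pos 11: ']' matches '['; pop; stack = (empty)
pos 12: push '['; stack = [
pos 13: ']' matches '['; pop; stack = (empty)
pos 14: push '('; stack = (
pos 15: ')' matches '('; pop; stack = (empty)
pos 16: push '{'; stack = {
pos 17: '}' matches '{'; pop; stack = (empty)
pos 18: push '{'; stack = {
pos 19: '}' matches '{'; pop; stack = (empty)
end: stack empty → VALID
Verdict: properly nested → yes

Answer: yes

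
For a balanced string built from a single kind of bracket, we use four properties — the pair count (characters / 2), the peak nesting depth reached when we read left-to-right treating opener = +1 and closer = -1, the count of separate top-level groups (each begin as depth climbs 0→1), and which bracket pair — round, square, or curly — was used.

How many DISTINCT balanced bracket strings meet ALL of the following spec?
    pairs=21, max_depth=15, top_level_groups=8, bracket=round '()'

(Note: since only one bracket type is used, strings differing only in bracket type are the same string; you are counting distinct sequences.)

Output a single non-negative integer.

Spec: pairs=21 depth=15 groups=8
Count(depth <= 15) = 218349120
Count(depth <= 14) = 218349120
Count(depth == 15) = 218349120 - 218349120 = 0

Answer: 0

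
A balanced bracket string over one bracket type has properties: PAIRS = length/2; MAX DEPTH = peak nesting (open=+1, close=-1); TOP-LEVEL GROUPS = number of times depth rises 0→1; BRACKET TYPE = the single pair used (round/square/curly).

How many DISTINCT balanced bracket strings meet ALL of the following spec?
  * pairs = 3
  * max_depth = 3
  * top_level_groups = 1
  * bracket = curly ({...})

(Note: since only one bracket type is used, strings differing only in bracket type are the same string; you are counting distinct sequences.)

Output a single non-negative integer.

Answer: 1

Derivation:
Spec: pairs=3 depth=3 groups=1
Count(depth <= 3) = 2
Count(depth <= 2) = 1
Count(depth == 3) = 2 - 1 = 1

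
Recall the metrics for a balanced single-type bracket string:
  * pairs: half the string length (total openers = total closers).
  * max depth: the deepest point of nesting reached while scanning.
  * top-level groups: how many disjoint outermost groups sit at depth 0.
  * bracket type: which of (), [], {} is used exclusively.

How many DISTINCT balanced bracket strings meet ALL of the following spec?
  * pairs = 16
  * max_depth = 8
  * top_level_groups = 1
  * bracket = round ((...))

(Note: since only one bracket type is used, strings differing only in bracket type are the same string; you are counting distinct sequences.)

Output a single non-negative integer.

Spec: pairs=16 depth=8 groups=1
Count(depth <= 8) = 8704089
Count(depth <= 7) = 7319744
Count(depth == 8) = 8704089 - 7319744 = 1384345

Answer: 1384345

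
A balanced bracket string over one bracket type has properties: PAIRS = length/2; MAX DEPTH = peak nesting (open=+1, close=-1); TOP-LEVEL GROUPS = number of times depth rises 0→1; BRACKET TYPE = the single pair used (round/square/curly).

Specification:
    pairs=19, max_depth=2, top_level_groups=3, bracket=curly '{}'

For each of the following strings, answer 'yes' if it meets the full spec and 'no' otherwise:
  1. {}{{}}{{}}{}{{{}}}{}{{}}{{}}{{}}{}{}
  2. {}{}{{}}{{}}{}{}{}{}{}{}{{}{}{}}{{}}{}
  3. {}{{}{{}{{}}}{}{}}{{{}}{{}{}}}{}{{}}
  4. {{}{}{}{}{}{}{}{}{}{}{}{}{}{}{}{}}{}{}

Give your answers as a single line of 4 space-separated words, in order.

String 1 '{}{{}}{{}}{}{{{}}}{}{{}}{{}}{{}}{}{}': depth seq [1 0 1 2 1 0 1 2 1 0 1 0 1 2 3 2 1 0 1 0 1 2 1 0 1 2 1 0 1 2 1 0 1 0 1 0]
  -> pairs=18 depth=3 groups=11 -> no
String 2 '{}{}{{}}{{}}{}{}{}{}{}{}{{}{}{}}{{}}{}': depth seq [1 0 1 0 1 2 1 0 1 2 1 0 1 0 1 0 1 0 1 0 1 0 1 0 1 2 1 2 1 2 1 0 1 2 1 0 1 0]
  -> pairs=19 depth=2 groups=13 -> no
String 3 '{}{{}{{}{{}}}{}{}}{{{}}{{}{}}}{}{{}}': depth seq [1 0 1 2 1 2 3 2 3 4 3 2 1 2 1 2 1 0 1 2 3 2 1 2 3 2 3 2 1 0 1 0 1 2 1 0]
  -> pairs=18 depth=4 groups=5 -> no
String 4 '{{}{}{}{}{}{}{}{}{}{}{}{}{}{}{}{}}{}{}': depth seq [1 2 1 2 1 2 1 2 1 2 1 2 1 2 1 2 1 2 1 2 1 2 1 2 1 2 1 2 1 2 1 2 1 0 1 0 1 0]
  -> pairs=19 depth=2 groups=3 -> yes

Answer: no no no yes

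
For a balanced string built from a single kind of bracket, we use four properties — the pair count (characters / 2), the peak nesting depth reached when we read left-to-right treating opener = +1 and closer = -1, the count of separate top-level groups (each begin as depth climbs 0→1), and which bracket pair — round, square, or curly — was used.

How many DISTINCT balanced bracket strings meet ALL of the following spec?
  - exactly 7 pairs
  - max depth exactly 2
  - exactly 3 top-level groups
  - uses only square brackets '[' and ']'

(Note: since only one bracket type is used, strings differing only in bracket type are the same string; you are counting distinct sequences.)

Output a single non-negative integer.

Spec: pairs=7 depth=2 groups=3
Count(depth <= 2) = 15
Count(depth <= 1) = 0
Count(depth == 2) = 15 - 0 = 15

Answer: 15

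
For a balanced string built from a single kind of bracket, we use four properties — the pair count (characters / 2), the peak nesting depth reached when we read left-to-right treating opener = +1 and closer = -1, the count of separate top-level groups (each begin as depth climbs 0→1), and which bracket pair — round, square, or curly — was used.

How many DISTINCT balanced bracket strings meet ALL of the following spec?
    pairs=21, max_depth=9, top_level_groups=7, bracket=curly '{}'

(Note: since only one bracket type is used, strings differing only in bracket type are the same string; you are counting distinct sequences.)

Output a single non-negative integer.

Answer: 4502960

Derivation:
Spec: pairs=21 depth=9 groups=7
Count(depth <= 9) = 462651464
Count(depth <= 8) = 458148504
Count(depth == 9) = 462651464 - 458148504 = 4502960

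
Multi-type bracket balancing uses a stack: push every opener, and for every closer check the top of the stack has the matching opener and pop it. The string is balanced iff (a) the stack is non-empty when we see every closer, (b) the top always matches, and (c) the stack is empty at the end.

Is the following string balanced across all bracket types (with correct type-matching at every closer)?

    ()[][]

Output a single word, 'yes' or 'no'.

pos 0: push '('; stack = (
pos 1: ')' matches '('; pop; stack = (empty)
pos 2: push '['; stack = [
pos 3: ']' matches '['; pop; stack = (empty)
pos 4: push '['; stack = [
pos 5: ']' matches '['; pop; stack = (empty)
end: stack empty → VALID
Verdict: properly nested → yes

Answer: yes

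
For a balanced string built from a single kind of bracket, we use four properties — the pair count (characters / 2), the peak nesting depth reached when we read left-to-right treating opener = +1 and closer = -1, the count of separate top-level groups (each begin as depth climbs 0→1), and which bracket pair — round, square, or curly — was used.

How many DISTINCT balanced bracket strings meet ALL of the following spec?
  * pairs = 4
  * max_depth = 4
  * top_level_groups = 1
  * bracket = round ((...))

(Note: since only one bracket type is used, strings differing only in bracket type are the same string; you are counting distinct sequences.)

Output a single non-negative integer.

Spec: pairs=4 depth=4 groups=1
Count(depth <= 4) = 5
Count(depth <= 3) = 4
Count(depth == 4) = 5 - 4 = 1

Answer: 1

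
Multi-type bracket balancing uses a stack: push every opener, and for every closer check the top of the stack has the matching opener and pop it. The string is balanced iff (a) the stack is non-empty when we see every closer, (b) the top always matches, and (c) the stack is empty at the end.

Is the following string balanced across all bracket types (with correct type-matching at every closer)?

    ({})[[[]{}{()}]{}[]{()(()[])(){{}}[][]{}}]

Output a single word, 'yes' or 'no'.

Answer: yes

Derivation:
pos 0: push '('; stack = (
pos 1: push '{'; stack = ({
pos 2: '}' matches '{'; pop; stack = (
pos 3: ')' matches '('; pop; stack = (empty)
pos 4: push '['; stack = [
pos 5: push '['; stack = [[
pos 6: push '['; stack = [[[
pos 7: ']' matches '['; pop; stack = [[
pos 8: push '{'; stack = [[{
pos 9: '}' matches '{'; pop; stack = [[
pos 10: push '{'; stack = [[{
pos 11: push '('; stack = [[{(
pos 12: ')' matches '('; pop; stack = [[{
pos 13: '}' matches '{'; pop; stack = [[
pos 14: ']' matches '['; pop; stack = [
pos 15: push '{'; stack = [{
pos 16: '}' matches '{'; pop; stack = [
pos 17: push '['; stack = [[
pos 18: ']' matches '['; pop; stack = [
pos 19: push '{'; stack = [{
pos 20: push '('; stack = [{(
pos 21: ')' matches '('; pop; stack = [{
pos 22: push '('; stack = [{(
pos 23: push '('; stack = [{((
pos 24: ')' matches '('; pop; stack = [{(
pos 25: push '['; stack = [{([
pos 26: ']' matches '['; pop; stack = [{(
pos 27: ')' matches '('; pop; stack = [{
pos 28: push '('; stack = [{(
pos 29: ')' matches '('; pop; stack = [{
pos 30: push '{'; stack = [{{
pos 31: push '{'; stack = [{{{
pos 32: '}' matches '{'; pop; stack = [{{
pos 33: '}' matches '{'; pop; stack = [{
pos 34: push '['; stack = [{[
pos 35: ']' matches '['; pop; stack = [{
pos 36: push '['; stack = [{[
pos 37: ']' matches '['; pop; stack = [{
pos 38: push '{'; stack = [{{
pos 39: '}' matches '{'; pop; stack = [{
pos 40: '}' matches '{'; pop; stack = [
pos 41: ']' matches '['; pop; stack = (empty)
end: stack empty → VALID
Verdict: properly nested → yes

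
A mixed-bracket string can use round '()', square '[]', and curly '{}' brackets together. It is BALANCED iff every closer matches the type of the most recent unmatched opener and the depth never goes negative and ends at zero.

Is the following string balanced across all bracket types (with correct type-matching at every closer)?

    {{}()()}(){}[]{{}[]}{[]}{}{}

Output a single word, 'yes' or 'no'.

pos 0: push '{'; stack = {
pos 1: push '{'; stack = {{
pos 2: '}' matches '{'; pop; stack = {
pos 3: push '('; stack = {(
pos 4: ')' matches '('; pop; stack = {
pos 5: push '('; stack = {(
pos 6: ')' matches '('; pop; stack = {
pos 7: '}' matches '{'; pop; stack = (empty)
pos 8: push '('; stack = (
pos 9: ')' matches '('; pop; stack = (empty)
pos 10: push '{'; stack = {
pos 11: '}' matches '{'; pop; stack = (empty)
pos 12: push '['; stack = [
pos 13: ']' matches '['; pop; stack = (empty)
pos 14: push '{'; stack = {
pos 15: push '{'; stack = {{
pos 16: '}' matches '{'; pop; stack = {
pos 17: push '['; stack = {[
pos 18: ']' matches '['; pop; stack = {
pos 19: '}' matches '{'; pop; stack = (empty)
pos 20: push '{'; stack = {
pos 21: push '['; stack = {[
pos 22: ']' matches '['; pop; stack = {
pos 23: '}' matches '{'; pop; stack = (empty)
pos 24: push '{'; stack = {
pos 25: '}' matches '{'; pop; stack = (empty)
pos 26: push '{'; stack = {
pos 27: '}' matches '{'; pop; stack = (empty)
end: stack empty → VALID
Verdict: properly nested → yes

Answer: yes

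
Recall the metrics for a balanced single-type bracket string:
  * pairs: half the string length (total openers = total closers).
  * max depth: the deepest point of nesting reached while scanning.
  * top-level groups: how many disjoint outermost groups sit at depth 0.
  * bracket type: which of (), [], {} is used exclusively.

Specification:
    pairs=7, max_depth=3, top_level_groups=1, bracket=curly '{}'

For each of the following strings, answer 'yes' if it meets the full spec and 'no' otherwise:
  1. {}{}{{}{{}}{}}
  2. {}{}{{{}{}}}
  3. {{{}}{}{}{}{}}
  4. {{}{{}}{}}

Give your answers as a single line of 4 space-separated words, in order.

String 1 '{}{}{{}{{}}{}}': depth seq [1 0 1 0 1 2 1 2 3 2 1 2 1 0]
  -> pairs=7 depth=3 groups=3 -> no
String 2 '{}{}{{{}{}}}': depth seq [1 0 1 0 1 2 3 2 3 2 1 0]
  -> pairs=6 depth=3 groups=3 -> no
String 3 '{{{}}{}{}{}{}}': depth seq [1 2 3 2 1 2 1 2 1 2 1 2 1 0]
  -> pairs=7 depth=3 groups=1 -> yes
String 4 '{{}{{}}{}}': depth seq [1 2 1 2 3 2 1 2 1 0]
  -> pairs=5 depth=3 groups=1 -> no

Answer: no no yes no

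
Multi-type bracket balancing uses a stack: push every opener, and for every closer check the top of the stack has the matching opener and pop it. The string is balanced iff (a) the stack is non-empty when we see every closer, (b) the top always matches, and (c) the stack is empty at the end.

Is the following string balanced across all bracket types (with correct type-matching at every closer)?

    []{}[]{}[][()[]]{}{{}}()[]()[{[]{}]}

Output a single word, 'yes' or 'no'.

Answer: no

Derivation:
pos 0: push '['; stack = [
pos 1: ']' matches '['; pop; stack = (empty)
pos 2: push '{'; stack = {
pos 3: '}' matches '{'; pop; stack = (empty)
pos 4: push '['; stack = [
pos 5: ']' matches '['; pop; stack = (empty)
pos 6: push '{'; stack = {
pos 7: '}' matches '{'; pop; stack = (empty)
pos 8: push '['; stack = [
pos 9: ']' matches '['; pop; stack = (empty)
pos 10: push '['; stack = [
pos 11: push '('; stack = [(
pos 12: ')' matches '('; pop; stack = [
pos 13: push '['; stack = [[
pos 14: ']' matches '['; pop; stack = [
pos 15: ']' matches '['; pop; stack = (empty)
pos 16: push '{'; stack = {
pos 17: '}' matches '{'; pop; stack = (empty)
pos 18: push '{'; stack = {
pos 19: push '{'; stack = {{
pos 20: '}' matches '{'; pop; stack = {
pos 21: '}' matches '{'; pop; stack = (empty)
pos 22: push '('; stack = (
pos 23: ')' matches '('; pop; stack = (empty)
pos 24: push '['; stack = [
pos 25: ']' matches '['; pop; stack = (empty)
pos 26: push '('; stack = (
pos 27: ')' matches '('; pop; stack = (empty)
pos 28: push '['; stack = [
pos 29: push '{'; stack = [{
pos 30: push '['; stack = [{[
pos 31: ']' matches '['; pop; stack = [{
pos 32: push '{'; stack = [{{
pos 33: '}' matches '{'; pop; stack = [{
pos 34: saw closer ']' but top of stack is '{' (expected '}') → INVALID
Verdict: type mismatch at position 34: ']' closes '{' → no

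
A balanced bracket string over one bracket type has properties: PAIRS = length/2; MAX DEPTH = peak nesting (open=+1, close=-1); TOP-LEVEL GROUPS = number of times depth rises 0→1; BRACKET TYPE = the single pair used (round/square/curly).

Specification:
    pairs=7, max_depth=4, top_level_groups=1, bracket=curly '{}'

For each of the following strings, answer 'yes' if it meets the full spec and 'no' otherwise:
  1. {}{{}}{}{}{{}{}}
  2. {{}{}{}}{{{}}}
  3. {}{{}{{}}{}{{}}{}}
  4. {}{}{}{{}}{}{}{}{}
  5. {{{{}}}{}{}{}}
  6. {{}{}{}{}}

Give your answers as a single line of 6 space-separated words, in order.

Answer: no no no no yes no

Derivation:
String 1 '{}{{}}{}{}{{}{}}': depth seq [1 0 1 2 1 0 1 0 1 0 1 2 1 2 1 0]
  -> pairs=8 depth=2 groups=5 -> no
String 2 '{{}{}{}}{{{}}}': depth seq [1 2 1 2 1 2 1 0 1 2 3 2 1 0]
  -> pairs=7 depth=3 groups=2 -> no
String 3 '{}{{}{{}}{}{{}}{}}': depth seq [1 0 1 2 1 2 3 2 1 2 1 2 3 2 1 2 1 0]
  -> pairs=9 depth=3 groups=2 -> no
String 4 '{}{}{}{{}}{}{}{}{}': depth seq [1 0 1 0 1 0 1 2 1 0 1 0 1 0 1 0 1 0]
  -> pairs=9 depth=2 groups=8 -> no
String 5 '{{{{}}}{}{}{}}': depth seq [1 2 3 4 3 2 1 2 1 2 1 2 1 0]
  -> pairs=7 depth=4 groups=1 -> yes
String 6 '{{}{}{}{}}': depth seq [1 2 1 2 1 2 1 2 1 0]
  -> pairs=5 depth=2 groups=1 -> no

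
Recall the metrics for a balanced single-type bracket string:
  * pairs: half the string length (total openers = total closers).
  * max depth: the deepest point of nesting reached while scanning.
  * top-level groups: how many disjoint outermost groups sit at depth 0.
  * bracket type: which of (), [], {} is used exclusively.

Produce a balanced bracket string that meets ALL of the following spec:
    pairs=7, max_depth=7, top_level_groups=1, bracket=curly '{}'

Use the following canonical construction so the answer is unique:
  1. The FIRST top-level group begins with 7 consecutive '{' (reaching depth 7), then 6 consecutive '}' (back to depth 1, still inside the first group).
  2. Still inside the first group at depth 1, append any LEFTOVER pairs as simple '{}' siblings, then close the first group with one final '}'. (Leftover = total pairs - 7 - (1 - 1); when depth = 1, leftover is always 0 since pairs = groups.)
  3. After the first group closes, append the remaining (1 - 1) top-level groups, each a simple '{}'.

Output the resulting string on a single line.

Spec: pairs=7 depth=7 groups=1
Leftover pairs = 7 - 7 - (1-1) = 0
First group: deep chain of depth 7 + 0 sibling pairs
Remaining 0 groups: simple '{}' each

Answer: {{{{{{{}}}}}}}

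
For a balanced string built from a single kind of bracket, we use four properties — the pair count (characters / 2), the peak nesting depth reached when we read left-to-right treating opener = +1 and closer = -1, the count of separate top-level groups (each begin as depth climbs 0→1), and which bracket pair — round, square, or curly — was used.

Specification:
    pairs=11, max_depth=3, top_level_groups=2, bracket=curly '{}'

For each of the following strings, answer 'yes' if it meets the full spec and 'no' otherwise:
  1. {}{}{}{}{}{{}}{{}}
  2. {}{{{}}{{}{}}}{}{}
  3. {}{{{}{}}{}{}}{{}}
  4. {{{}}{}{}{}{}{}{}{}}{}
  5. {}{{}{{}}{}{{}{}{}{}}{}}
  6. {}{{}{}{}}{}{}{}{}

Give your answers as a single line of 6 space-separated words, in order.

String 1 '{}{}{}{}{}{{}}{{}}': depth seq [1 0 1 0 1 0 1 0 1 0 1 2 1 0 1 2 1 0]
  -> pairs=9 depth=2 groups=7 -> no
String 2 '{}{{{}}{{}{}}}{}{}': depth seq [1 0 1 2 3 2 1 2 3 2 3 2 1 0 1 0 1 0]
  -> pairs=9 depth=3 groups=4 -> no
String 3 '{}{{{}{}}{}{}}{{}}': depth seq [1 0 1 2 3 2 3 2 1 2 1 2 1 0 1 2 1 0]
  -> pairs=9 depth=3 groups=3 -> no
String 4 '{{{}}{}{}{}{}{}{}{}}{}': depth seq [1 2 3 2 1 2 1 2 1 2 1 2 1 2 1 2 1 2 1 0 1 0]
  -> pairs=11 depth=3 groups=2 -> yes
String 5 '{}{{}{{}}{}{{}{}{}{}}{}}': depth seq [1 0 1 2 1 2 3 2 1 2 1 2 3 2 3 2 3 2 3 2 1 2 1 0]
  -> pairs=12 depth=3 groups=2 -> no
String 6 '{}{{}{}{}}{}{}{}{}': depth seq [1 0 1 2 1 2 1 2 1 0 1 0 1 0 1 0 1 0]
  -> pairs=9 depth=2 groups=6 -> no

Answer: no no no yes no no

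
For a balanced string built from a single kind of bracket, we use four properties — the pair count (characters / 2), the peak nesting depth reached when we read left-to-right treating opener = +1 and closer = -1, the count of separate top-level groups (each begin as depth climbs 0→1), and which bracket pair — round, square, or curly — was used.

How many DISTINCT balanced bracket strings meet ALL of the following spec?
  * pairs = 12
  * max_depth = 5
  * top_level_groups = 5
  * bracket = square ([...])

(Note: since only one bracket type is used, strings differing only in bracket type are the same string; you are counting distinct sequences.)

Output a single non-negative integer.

Spec: pairs=12 depth=5 groups=5
Count(depth <= 5) = 12670
Count(depth <= 4) = 10620
Count(depth == 5) = 12670 - 10620 = 2050

Answer: 2050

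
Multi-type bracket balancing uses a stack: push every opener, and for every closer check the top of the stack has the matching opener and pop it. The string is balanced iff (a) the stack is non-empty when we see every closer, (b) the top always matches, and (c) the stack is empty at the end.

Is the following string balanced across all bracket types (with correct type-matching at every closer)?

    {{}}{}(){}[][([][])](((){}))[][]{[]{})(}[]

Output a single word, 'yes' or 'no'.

pos 0: push '{'; stack = {
pos 1: push '{'; stack = {{
pos 2: '}' matches '{'; pop; stack = {
pos 3: '}' matches '{'; pop; stack = (empty)
pos 4: push '{'; stack = {
pos 5: '}' matches '{'; pop; stack = (empty)
pos 6: push '('; stack = (
pos 7: ')' matches '('; pop; stack = (empty)
pos 8: push '{'; stack = {
pos 9: '}' matches '{'; pop; stack = (empty)
pos 10: push '['; stack = [
pos 11: ']' matches '['; pop; stack = (empty)
pos 12: push '['; stack = [
pos 13: push '('; stack = [(
pos 14: push '['; stack = [([
pos 15: ']' matches '['; pop; stack = [(
pos 16: push '['; stack = [([
pos 17: ']' matches '['; pop; stack = [(
pos 18: ')' matches '('; pop; stack = [
pos 19: ']' matches '['; pop; stack = (empty)
pos 20: push '('; stack = (
pos 21: push '('; stack = ((
pos 22: push '('; stack = (((
pos 23: ')' matches '('; pop; stack = ((
pos 24: push '{'; stack = (({
pos 25: '}' matches '{'; pop; stack = ((
pos 26: ')' matches '('; pop; stack = (
pos 27: ')' matches '('; pop; stack = (empty)
pos 28: push '['; stack = [
pos 29: ']' matches '['; pop; stack = (empty)
pos 30: push '['; stack = [
pos 31: ']' matches '['; pop; stack = (empty)
pos 32: push '{'; stack = {
pos 33: push '['; stack = {[
pos 34: ']' matches '['; pop; stack = {
pos 35: push '{'; stack = {{
pos 36: '}' matches '{'; pop; stack = {
pos 37: saw closer ')' but top of stack is '{' (expected '}') → INVALID
Verdict: type mismatch at position 37: ')' closes '{' → no

Answer: no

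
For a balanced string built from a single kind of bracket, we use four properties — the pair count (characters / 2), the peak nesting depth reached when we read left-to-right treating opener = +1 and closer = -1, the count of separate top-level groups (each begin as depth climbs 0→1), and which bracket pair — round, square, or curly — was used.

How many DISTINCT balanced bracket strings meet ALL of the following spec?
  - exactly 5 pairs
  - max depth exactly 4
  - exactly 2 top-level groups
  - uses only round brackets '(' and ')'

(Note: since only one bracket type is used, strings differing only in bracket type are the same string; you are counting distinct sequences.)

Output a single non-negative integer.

Spec: pairs=5 depth=4 groups=2
Count(depth <= 4) = 14
Count(depth <= 3) = 12
Count(depth == 4) = 14 - 12 = 2

Answer: 2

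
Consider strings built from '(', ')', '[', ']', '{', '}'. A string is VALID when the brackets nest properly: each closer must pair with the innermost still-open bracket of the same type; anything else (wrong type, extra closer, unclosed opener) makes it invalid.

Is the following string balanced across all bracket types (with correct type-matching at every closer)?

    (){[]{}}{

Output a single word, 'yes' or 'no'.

pos 0: push '('; stack = (
pos 1: ')' matches '('; pop; stack = (empty)
pos 2: push '{'; stack = {
pos 3: push '['; stack = {[
pos 4: ']' matches '['; pop; stack = {
pos 5: push '{'; stack = {{
pos 6: '}' matches '{'; pop; stack = {
pos 7: '}' matches '{'; pop; stack = (empty)
pos 8: push '{'; stack = {
end: stack still non-empty ({) → INVALID
Verdict: unclosed openers at end: { → no

Answer: no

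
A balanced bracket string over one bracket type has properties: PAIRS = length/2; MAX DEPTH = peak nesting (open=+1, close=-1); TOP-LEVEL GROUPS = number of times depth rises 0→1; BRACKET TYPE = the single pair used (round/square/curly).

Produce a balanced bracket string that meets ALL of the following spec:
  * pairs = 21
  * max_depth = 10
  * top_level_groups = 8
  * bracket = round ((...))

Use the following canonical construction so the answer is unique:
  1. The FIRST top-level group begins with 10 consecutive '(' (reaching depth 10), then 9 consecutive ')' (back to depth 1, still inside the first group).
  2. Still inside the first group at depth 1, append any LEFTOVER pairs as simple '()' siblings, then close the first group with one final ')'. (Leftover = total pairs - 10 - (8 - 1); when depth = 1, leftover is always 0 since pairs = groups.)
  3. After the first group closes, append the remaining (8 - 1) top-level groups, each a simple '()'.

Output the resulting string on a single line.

Answer: (((((((((()))))))))()()()())()()()()()()()

Derivation:
Spec: pairs=21 depth=10 groups=8
Leftover pairs = 21 - 10 - (8-1) = 4
First group: deep chain of depth 10 + 4 sibling pairs
Remaining 7 groups: simple '()' each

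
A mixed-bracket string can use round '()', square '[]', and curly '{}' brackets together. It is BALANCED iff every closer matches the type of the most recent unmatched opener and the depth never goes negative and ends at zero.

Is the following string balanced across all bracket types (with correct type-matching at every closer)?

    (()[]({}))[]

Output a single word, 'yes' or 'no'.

pos 0: push '('; stack = (
pos 1: push '('; stack = ((
pos 2: ')' matches '('; pop; stack = (
pos 3: push '['; stack = ([
pos 4: ']' matches '['; pop; stack = (
pos 5: push '('; stack = ((
pos 6: push '{'; stack = (({
pos 7: '}' matches '{'; pop; stack = ((
pos 8: ')' matches '('; pop; stack = (
pos 9: ')' matches '('; pop; stack = (empty)
pos 10: push '['; stack = [
pos 11: ']' matches '['; pop; stack = (empty)
end: stack empty → VALID
Verdict: properly nested → yes

Answer: yes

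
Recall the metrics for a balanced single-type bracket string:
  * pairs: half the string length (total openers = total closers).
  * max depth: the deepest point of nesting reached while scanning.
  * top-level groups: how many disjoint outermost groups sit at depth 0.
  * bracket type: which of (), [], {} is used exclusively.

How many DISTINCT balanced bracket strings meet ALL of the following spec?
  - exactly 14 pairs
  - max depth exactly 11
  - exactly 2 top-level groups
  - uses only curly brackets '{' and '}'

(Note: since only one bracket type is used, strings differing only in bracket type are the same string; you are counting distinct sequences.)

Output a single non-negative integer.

Spec: pairs=14 depth=11 groups=2
Count(depth <= 11) = 742854
Count(depth <= 10) = 742398
Count(depth == 11) = 742854 - 742398 = 456

Answer: 456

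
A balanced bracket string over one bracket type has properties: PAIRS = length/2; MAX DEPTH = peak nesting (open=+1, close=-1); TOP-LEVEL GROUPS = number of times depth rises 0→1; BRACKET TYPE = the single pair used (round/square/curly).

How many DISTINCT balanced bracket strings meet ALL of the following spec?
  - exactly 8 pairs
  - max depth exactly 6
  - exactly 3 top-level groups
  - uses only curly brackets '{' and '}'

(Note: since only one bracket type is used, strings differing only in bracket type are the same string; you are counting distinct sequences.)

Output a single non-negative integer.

Spec: pairs=8 depth=6 groups=3
Count(depth <= 6) = 297
Count(depth <= 5) = 294
Count(depth == 6) = 297 - 294 = 3

Answer: 3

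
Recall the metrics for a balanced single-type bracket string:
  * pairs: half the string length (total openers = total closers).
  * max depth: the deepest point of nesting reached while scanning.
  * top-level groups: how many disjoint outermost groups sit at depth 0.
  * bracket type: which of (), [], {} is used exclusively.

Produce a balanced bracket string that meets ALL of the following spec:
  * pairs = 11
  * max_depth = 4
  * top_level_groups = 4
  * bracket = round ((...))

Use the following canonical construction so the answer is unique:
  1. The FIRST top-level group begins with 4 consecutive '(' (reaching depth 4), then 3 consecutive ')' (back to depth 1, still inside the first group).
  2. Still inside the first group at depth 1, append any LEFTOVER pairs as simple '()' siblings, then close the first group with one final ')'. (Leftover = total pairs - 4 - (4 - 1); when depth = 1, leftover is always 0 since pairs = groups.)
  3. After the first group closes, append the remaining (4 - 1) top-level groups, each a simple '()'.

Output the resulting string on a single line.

Spec: pairs=11 depth=4 groups=4
Leftover pairs = 11 - 4 - (4-1) = 4
First group: deep chain of depth 4 + 4 sibling pairs
Remaining 3 groups: simple '()' each

Answer: (((()))()()()())()()()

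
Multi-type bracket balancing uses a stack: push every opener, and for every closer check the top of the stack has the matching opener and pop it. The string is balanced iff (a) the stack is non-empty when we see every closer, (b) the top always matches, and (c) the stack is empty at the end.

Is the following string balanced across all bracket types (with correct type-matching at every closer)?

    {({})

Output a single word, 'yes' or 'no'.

Answer: no

Derivation:
pos 0: push '{'; stack = {
pos 1: push '('; stack = {(
pos 2: push '{'; stack = {({
pos 3: '}' matches '{'; pop; stack = {(
pos 4: ')' matches '('; pop; stack = {
end: stack still non-empty ({) → INVALID
Verdict: unclosed openers at end: { → no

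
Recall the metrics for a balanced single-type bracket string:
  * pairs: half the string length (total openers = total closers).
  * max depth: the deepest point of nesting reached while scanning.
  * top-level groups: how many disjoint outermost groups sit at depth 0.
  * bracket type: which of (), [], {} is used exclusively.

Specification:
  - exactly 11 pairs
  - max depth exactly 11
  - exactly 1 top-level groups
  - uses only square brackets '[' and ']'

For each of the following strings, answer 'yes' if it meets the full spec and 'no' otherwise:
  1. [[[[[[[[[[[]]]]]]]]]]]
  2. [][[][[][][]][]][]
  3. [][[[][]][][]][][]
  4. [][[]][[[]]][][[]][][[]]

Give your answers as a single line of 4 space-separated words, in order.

Answer: yes no no no

Derivation:
String 1 '[[[[[[[[[[[]]]]]]]]]]]': depth seq [1 2 3 4 5 6 7 8 9 10 11 10 9 8 7 6 5 4 3 2 1 0]
  -> pairs=11 depth=11 groups=1 -> yes
String 2 '[][[][[][][]][]][]': depth seq [1 0 1 2 1 2 3 2 3 2 3 2 1 2 1 0 1 0]
  -> pairs=9 depth=3 groups=3 -> no
String 3 '[][[[][]][][]][][]': depth seq [1 0 1 2 3 2 3 2 1 2 1 2 1 0 1 0 1 0]
  -> pairs=9 depth=3 groups=4 -> no
String 4 '[][[]][[[]]][][[]][][[]]': depth seq [1 0 1 2 1 0 1 2 3 2 1 0 1 0 1 2 1 0 1 0 1 2 1 0]
  -> pairs=12 depth=3 groups=7 -> no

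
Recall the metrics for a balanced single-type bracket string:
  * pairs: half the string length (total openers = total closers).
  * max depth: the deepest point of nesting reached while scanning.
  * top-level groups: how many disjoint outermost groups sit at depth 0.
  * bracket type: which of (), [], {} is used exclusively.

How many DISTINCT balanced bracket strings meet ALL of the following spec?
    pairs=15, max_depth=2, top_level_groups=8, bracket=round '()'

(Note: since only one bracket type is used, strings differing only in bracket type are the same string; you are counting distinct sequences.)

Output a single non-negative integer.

Answer: 3432

Derivation:
Spec: pairs=15 depth=2 groups=8
Count(depth <= 2) = 3432
Count(depth <= 1) = 0
Count(depth == 2) = 3432 - 0 = 3432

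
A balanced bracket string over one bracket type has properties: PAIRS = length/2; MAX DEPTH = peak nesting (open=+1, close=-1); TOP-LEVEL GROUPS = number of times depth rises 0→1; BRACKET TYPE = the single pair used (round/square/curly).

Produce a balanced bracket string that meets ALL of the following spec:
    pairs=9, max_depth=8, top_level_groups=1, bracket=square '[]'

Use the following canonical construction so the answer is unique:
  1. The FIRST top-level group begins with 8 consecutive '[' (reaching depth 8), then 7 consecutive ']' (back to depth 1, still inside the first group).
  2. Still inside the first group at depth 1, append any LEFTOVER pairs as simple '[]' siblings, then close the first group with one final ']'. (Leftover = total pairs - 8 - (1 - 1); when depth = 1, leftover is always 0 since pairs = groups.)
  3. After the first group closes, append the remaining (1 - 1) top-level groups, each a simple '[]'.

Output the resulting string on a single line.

Answer: [[[[[[[[]]]]]]][]]

Derivation:
Spec: pairs=9 depth=8 groups=1
Leftover pairs = 9 - 8 - (1-1) = 1
First group: deep chain of depth 8 + 1 sibling pairs
Remaining 0 groups: simple '[]' each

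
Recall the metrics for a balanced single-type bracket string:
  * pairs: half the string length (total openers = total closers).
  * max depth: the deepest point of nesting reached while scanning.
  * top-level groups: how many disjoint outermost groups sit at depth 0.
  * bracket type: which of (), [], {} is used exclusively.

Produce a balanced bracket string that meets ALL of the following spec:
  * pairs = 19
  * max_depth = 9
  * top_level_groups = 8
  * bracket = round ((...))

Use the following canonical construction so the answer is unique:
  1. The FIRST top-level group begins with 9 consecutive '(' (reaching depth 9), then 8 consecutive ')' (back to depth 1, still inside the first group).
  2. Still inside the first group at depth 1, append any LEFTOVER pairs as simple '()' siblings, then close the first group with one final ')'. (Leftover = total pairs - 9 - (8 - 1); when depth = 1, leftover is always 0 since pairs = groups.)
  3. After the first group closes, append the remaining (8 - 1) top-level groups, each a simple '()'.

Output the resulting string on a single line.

Answer: ((((((((())))))))()()())()()()()()()()

Derivation:
Spec: pairs=19 depth=9 groups=8
Leftover pairs = 19 - 9 - (8-1) = 3
First group: deep chain of depth 9 + 3 sibling pairs
Remaining 7 groups: simple '()' each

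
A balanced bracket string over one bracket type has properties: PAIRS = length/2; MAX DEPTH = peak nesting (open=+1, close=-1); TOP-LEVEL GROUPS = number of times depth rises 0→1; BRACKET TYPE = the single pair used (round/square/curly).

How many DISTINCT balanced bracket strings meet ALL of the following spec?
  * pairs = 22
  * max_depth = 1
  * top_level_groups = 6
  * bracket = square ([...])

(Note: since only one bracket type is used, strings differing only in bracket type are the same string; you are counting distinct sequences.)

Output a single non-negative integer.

Spec: pairs=22 depth=1 groups=6
Count(depth <= 1) = 0
Count(depth <= 0) = 0
Count(depth == 1) = 0 - 0 = 0

Answer: 0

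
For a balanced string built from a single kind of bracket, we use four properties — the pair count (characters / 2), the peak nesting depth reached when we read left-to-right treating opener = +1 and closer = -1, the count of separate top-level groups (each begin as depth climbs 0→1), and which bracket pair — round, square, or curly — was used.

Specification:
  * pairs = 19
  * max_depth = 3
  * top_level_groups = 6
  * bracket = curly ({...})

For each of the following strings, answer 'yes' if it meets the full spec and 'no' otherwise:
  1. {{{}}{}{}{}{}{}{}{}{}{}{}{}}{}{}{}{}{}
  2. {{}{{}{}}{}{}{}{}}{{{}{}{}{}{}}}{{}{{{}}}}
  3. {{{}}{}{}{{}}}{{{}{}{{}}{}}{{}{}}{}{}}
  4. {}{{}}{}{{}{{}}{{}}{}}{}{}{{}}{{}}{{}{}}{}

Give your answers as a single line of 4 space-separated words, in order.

Answer: yes no no no

Derivation:
String 1 '{{{}}{}{}{}{}{}{}{}{}{}{}{}}{}{}{}{}{}': depth seq [1 2 3 2 1 2 1 2 1 2 1 2 1 2 1 2 1 2 1 2 1 2 1 2 1 2 1 0 1 0 1 0 1 0 1 0 1 0]
  -> pairs=19 depth=3 groups=6 -> yes
String 2 '{{}{{}{}}{}{}{}{}}{{{}{}{}{}{}}}{{}{{{}}}}': depth seq [1 2 1 2 3 2 3 2 1 2 1 2 1 2 1 2 1 0 1 2 3 2 3 2 3 2 3 2 3 2 1 0 1 2 1 2 3 4 3 2 1 0]
  -> pairs=21 depth=4 groups=3 -> no
String 3 '{{{}}{}{}{{}}}{{{}{}{{}}{}}{{}{}}{}{}}': depth seq [1 2 3 2 1 2 1 2 1 2 3 2 1 0 1 2 3 2 3 2 3 4 3 2 3 2 1 2 3 2 3 2 1 2 1 2 1 0]
  -> pairs=19 depth=4 groups=2 -> no
String 4 '{}{{}}{}{{}{{}}{{}}{}}{}{}{{}}{{}}{{}{}}{}': depth seq [1 0 1 2 1 0 1 0 1 2 1 2 3 2 1 2 3 2 1 2 1 0 1 0 1 0 1 2 1 0 1 2 1 0 1 2 1 2 1 0 1 0]
  -> pairs=21 depth=3 groups=10 -> no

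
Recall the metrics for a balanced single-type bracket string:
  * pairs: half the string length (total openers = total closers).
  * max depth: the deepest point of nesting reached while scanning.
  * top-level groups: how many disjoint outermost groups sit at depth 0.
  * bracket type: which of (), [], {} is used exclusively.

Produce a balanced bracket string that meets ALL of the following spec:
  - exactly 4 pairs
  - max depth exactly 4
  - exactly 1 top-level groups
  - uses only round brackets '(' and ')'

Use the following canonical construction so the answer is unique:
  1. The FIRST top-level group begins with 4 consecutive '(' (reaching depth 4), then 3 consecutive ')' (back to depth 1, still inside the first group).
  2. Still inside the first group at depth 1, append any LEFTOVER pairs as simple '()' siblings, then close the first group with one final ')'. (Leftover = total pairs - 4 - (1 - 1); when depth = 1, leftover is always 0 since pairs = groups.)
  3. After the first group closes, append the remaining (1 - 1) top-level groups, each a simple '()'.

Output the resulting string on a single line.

Spec: pairs=4 depth=4 groups=1
Leftover pairs = 4 - 4 - (1-1) = 0
First group: deep chain of depth 4 + 0 sibling pairs
Remaining 0 groups: simple '()' each

Answer: (((())))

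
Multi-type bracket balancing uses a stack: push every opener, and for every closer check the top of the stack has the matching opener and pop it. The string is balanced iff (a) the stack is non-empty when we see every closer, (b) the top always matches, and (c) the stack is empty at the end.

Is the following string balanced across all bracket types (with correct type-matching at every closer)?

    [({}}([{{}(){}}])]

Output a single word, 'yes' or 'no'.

pos 0: push '['; stack = [
pos 1: push '('; stack = [(
pos 2: push '{'; stack = [({
pos 3: '}' matches '{'; pop; stack = [(
pos 4: saw closer '}' but top of stack is '(' (expected ')') → INVALID
Verdict: type mismatch at position 4: '}' closes '(' → no

Answer: no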